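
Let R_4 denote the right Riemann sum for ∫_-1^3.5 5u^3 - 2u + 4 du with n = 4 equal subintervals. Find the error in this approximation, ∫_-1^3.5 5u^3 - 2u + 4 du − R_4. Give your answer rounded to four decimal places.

Exact integral: ∫_-1^3.5 f(u) du = 193.078125.
R_4 ≈ 329.211914.
Error ≈ 193.078125 − 329.211914 ≈ -136.1338.

-136.1338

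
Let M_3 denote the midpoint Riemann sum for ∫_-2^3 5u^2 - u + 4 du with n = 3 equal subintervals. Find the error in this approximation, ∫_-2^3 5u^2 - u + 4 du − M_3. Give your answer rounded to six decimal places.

5.787037

Exact integral: ∫_-2^3 f(u) du ≈ 75.83333333.
M_3 ≈ 70.04629630.
Error ≈ 75.83333333 − 70.04629630 ≈ 5.787037.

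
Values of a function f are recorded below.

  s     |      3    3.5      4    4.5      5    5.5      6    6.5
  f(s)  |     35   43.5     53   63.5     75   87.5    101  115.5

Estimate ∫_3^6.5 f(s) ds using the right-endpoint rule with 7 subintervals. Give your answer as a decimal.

269.5

Δs = 0.5.
Sum = 0.5·[43.5 + 53 + 63.5 + 75 + 87.5 + 101 + 115.5] = 269.5.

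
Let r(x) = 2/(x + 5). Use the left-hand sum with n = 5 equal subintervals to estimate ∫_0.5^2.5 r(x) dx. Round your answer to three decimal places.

Δx = (2.5 − 0.5)/5 = 0.4.
Left endpoints: 0.5, 0.9, 1.3, 1.7, 2.1.
r(0.5) = 4/11, r(0.9) = 20/59, r(1.3) = 20/63, r(1.7) = 20/67, r(2.1) = 20/71.
Sum = Δx · [r(0.5) + r(0.9) + r(1.3) + r(1.7) + r(2.1)].
Sum ≈ 0.640.

0.640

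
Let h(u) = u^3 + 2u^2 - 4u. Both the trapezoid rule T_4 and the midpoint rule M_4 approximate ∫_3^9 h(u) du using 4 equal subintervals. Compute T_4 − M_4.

T_4 = 1989.
M_4 = 1921.5.
T_4 − M_4 = 67.5.

67.5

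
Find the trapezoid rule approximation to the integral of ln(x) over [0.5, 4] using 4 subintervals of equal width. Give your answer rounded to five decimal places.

2.28847

Δx = (4 − 0.5)/4 = 0.875.
f(0.5) ≈ -0.69315, f(1.375) ≈ 0.31845, f(2.25) ≈ 0.81093, f(3.125) ≈ 1.13943, f(4) ≈ 1.38629.
T_4 = (Δx/2)·[f(x_0) + 2f(x_1) + 2f(x_2) + 2f(x_3) + f(x_4)].
Sum ≈ 2.28847.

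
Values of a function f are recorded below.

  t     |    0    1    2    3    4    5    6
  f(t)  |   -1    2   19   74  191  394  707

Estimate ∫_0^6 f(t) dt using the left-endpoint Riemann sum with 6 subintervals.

Δt = 1.
Sum = 1·[(-1) + 2 + 19 + 74 + 191 + 394] = 679.

679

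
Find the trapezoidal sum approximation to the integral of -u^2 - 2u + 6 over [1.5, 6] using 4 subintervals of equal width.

Δu = (6 − 1.5)/4 = 1.125.
f(1.5) = 0.75, f(2.625) = -6.140625, f(3.75) = -15.5625, f(4.875) = -27.515625, f(6) = -42.
T_4 = (Δu/2)·[f(u_0) + 2f(u_1) + 2f(u_2) + 2f(u_3) + f(u_4)].
Sum = -78.57421875.

-78.57421875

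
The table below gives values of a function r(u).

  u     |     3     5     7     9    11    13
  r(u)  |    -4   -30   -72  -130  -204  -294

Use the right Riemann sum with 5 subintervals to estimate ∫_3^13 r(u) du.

-1460

Δu = 2.
Sum = 2·[(-30) + (-72) + (-130) + (-204) + (-294)] = -1460.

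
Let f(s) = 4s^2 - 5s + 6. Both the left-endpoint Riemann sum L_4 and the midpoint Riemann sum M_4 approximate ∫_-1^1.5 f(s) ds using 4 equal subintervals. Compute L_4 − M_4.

L_4 = 20.703125.
M_4 = 17.3828125.
L_4 − M_4 = 3.3203125.

3.3203125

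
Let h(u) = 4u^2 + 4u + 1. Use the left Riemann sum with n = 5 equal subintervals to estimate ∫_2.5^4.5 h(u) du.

118.08

Δu = (4.5 − 2.5)/5 = 0.4.
Left endpoints: 2.5, 2.9, 3.3, 3.7, 4.1.
h(2.5) = 36, h(2.9) = 46.24, h(3.3) = 57.76, h(3.7) = 70.56, h(4.1) = 84.64.
Sum = Δu · [h(2.5) + h(2.9) + h(3.3) + h(3.7) + h(4.1)].
Sum = 118.08.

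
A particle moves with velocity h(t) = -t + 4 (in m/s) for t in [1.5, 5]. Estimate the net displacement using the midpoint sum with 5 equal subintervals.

2.625

Δt = (5 − 1.5)/5 = 0.7.
Midpoints: 1.85, 2.55, 3.25, 3.95, 4.65.
h(1.85) = 2.15, h(2.55) = 1.45, h(3.25) = 0.75, h(3.95) = 0.05, h(4.65) = -0.65.
Sum = Δt · [h(1.85) + h(2.55) + h(3.25) + h(3.95) + h(4.65)].
Sum = 2.625.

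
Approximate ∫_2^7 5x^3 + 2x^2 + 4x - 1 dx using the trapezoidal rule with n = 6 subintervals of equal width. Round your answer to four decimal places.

Δx = (7 − 2)/6 = 5/6.
f(2) = 55, f(17/6) = 30265/216, f(11/3) = 7750/27, f(4.5) = 513.125, f(16/3) = 22565/27, f(37/6) = 274805/216, f(7) = 1840.
T_6 = (Δx/2)·[f(x_0) + 2f(x_1) + ... + 2f(x_{5}) + f(x_6)].
Sum ≈ 3329.8032.

3329.8032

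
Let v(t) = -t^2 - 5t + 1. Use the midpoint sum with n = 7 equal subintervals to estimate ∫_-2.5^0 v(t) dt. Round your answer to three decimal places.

12.943

Δt = (0 − (-2.5))/7 = 5/14.
Midpoints: -65/28, -55/28, -45/28, -1.25, -25/28, -15/28, -5/28.
v(-65/28) = 5659/784, v(-55/28) = 5459/784, v(-45/28) = 5059/784, v(-1.25) = 5.6875, v(-25/28) = 3659/784, v(-15/28) = 2659/784, v(-5/28) = 1459/784.
Sum = Δt · [v(-65/28) + v(-55/28) + v(-45/28) + ...].
Sum ≈ 12.943.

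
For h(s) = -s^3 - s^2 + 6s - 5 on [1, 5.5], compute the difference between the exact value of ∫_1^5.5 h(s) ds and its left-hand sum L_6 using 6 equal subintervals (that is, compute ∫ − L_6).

Exact integral: ∫_1^5.5 h(s) ds = -218.390625.
L_6 = -160.06640625.
Error = -218.390625 − (-160.06640625) = -58.32421875.

-58.32421875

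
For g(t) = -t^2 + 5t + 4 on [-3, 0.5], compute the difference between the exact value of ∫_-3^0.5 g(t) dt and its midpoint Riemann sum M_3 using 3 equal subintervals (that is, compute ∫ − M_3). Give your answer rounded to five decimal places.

Exact integral: ∫_-3^0.5 g(t) dt ≈ -16.9166667.
M_3 ≈ -16.5196759.
Error ≈ -16.9166667 − (-16.5196759) ≈ -0.39699.

-0.39699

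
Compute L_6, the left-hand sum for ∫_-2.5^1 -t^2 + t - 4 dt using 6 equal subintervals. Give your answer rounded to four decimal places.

-24.9172

Δt = (1 − (-2.5))/6 = 7/12.
Left endpoints: -2.5, -23/12, -4/3, -0.75, -1/6, 5/12.
f(-2.5) = -12.75, f(-23/12) = -1381/144, f(-4/3) = -64/9, f(-0.75) = -5.3125, f(-1/6) = -151/36, f(5/12) = -541/144.
Sum = Δt · [f(-2.5) + f(-23/12) + f(-4/3) + ...].
Sum ≈ -24.9172.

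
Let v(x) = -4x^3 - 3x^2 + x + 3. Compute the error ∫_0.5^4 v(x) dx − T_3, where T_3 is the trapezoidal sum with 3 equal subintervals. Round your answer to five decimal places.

Exact integral: ∫_0.5^4 v(x) dx = -301.4375.
T_3 ≈ -325.2569444.
Error ≈ -301.4375 − (-325.2569444) ≈ 23.81944.

23.81944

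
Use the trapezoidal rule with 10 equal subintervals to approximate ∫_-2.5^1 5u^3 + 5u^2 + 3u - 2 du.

-35.19140625

Δu = (1 − (-2.5))/10 = 0.35.
f(-2.5) = -56.375, f(-2.15) = -35.029375, f(-1.8) = -20.36, f(-1.45) = -11.080625, f(-1.1) = -5.905, f(-0.75) = -3.546875, f(-0.4) = -2.72, f(-0.05) = -2.138125, f(0.3) = -0.515, f(0.65) = 3.435625, f(1) = 11.
T_10 = (Δu/2)·[f(u_0) + 2f(u_1) + ... + 2f(u_{9}) + f(u_10)].
Sum = -35.19140625.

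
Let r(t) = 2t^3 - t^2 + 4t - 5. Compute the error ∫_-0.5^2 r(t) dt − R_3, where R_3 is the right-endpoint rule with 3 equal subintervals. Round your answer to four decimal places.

-10.3877

Exact integral: ∫_-0.5^2 r(t) dt ≈ 0.260417.
R_3 ≈ 10.648148.
Error ≈ 0.260417 − 10.648148 ≈ -10.3877.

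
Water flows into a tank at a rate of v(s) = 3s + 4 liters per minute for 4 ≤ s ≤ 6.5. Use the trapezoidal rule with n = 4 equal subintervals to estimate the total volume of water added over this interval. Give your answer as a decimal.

Δs = (6.5 − 4)/4 = 0.625.
v(4) = 16, v(4.625) = 17.875, v(5.25) = 19.75, v(5.875) = 21.625, v(6.5) = 23.5.
T_4 = (Δs/2)·[v(s_0) + 2v(s_1) + 2v(s_2) + 2v(s_3) + v(s_4)].
Sum = 49.375.

49.375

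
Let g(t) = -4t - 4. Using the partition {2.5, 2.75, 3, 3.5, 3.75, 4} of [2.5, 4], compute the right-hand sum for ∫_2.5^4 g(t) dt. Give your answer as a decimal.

-26.5

Subinterval widths: 0.25, 0.25, 0.5, 0.25, 0.25.
Right endpoints: 2.75, 3, 3.5, 3.75, 4.
g(2.75) = -15, g(3) = -16, g(3.5) = -18, g(3.75) = -19, g(4) = -20.
Sum = Σ Δt_i · g(t_i).
Sum = -26.5.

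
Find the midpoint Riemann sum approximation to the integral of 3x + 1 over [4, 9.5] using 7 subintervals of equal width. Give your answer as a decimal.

Δx = (9.5 − 4)/7 = 11/14.
Midpoints: 123/28, 145/28, 167/28, 6.75, 211/28, 233/28, 255/28.
f(123/28) = 397/28, f(145/28) = 463/28, f(167/28) = 529/28, f(6.75) = 21.25, f(211/28) = 661/28, f(233/28) = 727/28, f(255/28) = 793/28.
Sum = Δx · [f(123/28) + f(145/28) + f(167/28) + ...].
Sum = 116.875.

116.875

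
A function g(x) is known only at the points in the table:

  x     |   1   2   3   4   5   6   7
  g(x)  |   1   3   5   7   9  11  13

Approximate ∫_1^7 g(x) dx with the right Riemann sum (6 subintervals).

48

Δx = 1.
Sum = 1·[3 + 5 + 7 + 9 + 11 + 13] = 48.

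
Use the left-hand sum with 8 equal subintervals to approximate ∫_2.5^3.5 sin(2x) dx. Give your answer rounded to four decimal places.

Δx = (3.5 − 2.5)/8 = 0.125.
Left endpoints: 2.5, 2.625, 2.75, 2.875, 3, 3.125, 3.25, 3.375.
f(2.5) ≈ -0.9589, f(2.625) ≈ -0.8589, f(2.75) ≈ -0.7055, f(2.875) ≈ -0.5083, f(3) ≈ -0.2794, f(3.125) ≈ -0.0332, f(3.25) ≈ 0.2151, f(3.375) ≈ 0.4500.
Sum = Δx · [f(2.5) + f(2.625) + f(2.75) + ...].
Sum ≈ -0.3349.

-0.3349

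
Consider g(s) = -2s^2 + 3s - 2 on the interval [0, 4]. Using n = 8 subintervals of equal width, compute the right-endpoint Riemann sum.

Δs = (4 − 0)/8 = 0.5.
Right endpoints: 0.5, 1, 1.5, 2, 2.5, 3, 3.5, 4.
g(0.5) = -1, g(1) = -1, g(1.5) = -2, g(2) = -4, g(2.5) = -7, g(3) = -11, g(3.5) = -16, g(4) = -22.
Sum = Δs · [g(0.5) + g(1) + g(1.5) + ...].
Sum = -32.

-32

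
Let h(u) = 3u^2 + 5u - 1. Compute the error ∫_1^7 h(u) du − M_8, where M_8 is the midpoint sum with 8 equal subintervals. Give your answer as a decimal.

Exact integral: ∫_1^7 h(u) du = 456.
M_8 = 455.15625.
Error = 456 − 455.15625 = 0.84375.

0.84375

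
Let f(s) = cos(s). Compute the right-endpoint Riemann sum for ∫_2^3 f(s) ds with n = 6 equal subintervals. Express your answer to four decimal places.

-0.8142

Δs = (3 − 2)/6 = 1/6.
Right endpoints: 13/6, 7/3, 2.5, 8/3, 17/6, 3.
f(13/6) ≈ -0.5612, f(7/3) ≈ -0.6908, f(2.5) ≈ -0.8011, f(8/3) ≈ -0.8893, f(17/6) ≈ -0.9529, f(3) ≈ -0.9900.
Sum = Δs · [f(13/6) + f(7/3) + f(2.5) + ...].
Sum ≈ -0.8142.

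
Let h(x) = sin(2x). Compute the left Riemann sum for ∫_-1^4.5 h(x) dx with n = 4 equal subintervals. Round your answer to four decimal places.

-0.8410

Δx = (4.5 − (-1))/4 = 1.375.
Left endpoints: -1, 0.375, 1.75, 3.125.
h(-1) ≈ -0.9093, h(0.375) ≈ 0.6816, h(1.75) ≈ -0.3508, h(3.125) ≈ -0.0332.
Sum = Δx · [h(-1) + h(0.375) + h(1.75) + h(3.125)].
Sum ≈ -0.8410.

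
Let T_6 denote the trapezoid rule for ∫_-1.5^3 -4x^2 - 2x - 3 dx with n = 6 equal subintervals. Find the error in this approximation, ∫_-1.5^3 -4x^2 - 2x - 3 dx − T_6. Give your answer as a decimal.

Exact integral: ∫_-1.5^3 f(x) dx = -60.75.
T_6 = -62.4375.
Error = -60.75 − (-62.4375) = 1.6875.

1.6875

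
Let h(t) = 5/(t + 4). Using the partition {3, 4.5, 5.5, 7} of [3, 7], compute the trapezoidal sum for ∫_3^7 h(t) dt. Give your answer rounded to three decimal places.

2.270

Subinterval widths: 1.5, 1, 1.5.
h(3) = 5/7, h(4.5) = 10/17, h(5.5) = 10/19, h(7) = 5/11.
On each subinterval the trapezoid contributes (Δt_i/2)·[h(t_{i-1}) + h(t_i)].
Sum ≈ 2.270.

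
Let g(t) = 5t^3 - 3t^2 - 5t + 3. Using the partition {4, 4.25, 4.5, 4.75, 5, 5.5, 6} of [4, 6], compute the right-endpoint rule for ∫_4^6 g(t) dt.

1246.359375

Subinterval widths: 0.25, 0.25, 0.25, 0.25, 0.5, 0.5.
Right endpoints: 4.25, 4.5, 4.75, 5, 5.5, 6.
g(4.25) = 311.390625, g(4.5) = 375.375, g(4.75) = 447.421875, g(5) = 528, g(5.5) = 716.625, g(6) = 945.
Sum = Σ Δt_i · g(t_i).
Sum = 1246.359375.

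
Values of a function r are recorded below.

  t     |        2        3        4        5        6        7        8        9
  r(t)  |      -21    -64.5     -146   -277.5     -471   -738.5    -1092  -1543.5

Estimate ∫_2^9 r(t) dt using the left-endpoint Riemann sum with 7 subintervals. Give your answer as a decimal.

-2810.5

Δt = 1.
Sum = 1·[(-21) + (-64.5) + (-146) + (-277.5) + (-471) + (-738.5) + (-1092)] = -2810.5.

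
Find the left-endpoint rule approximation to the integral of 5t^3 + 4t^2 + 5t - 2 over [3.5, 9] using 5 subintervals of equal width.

Δt = (9 − 3.5)/5 = 1.1.
Left endpoints: 3.5, 4.6, 5.7, 6.8, 7.9.
f(3.5) = 278.875, f(4.6) = 592.32, f(5.7) = 1082.425, f(6.8) = 1789.12, f(7.9) = 2752.335.
Sum = Δt · [f(3.5) + f(4.6) + f(5.7) + f(6.8) + f(7.9)].
Sum = 7144.5825.

7144.5825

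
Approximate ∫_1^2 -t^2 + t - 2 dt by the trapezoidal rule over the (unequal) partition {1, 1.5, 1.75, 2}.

Subinterval widths: 0.5, 0.25, 0.25.
f(1) = -2, f(1.5) = -2.75, f(1.75) = -3.3125, f(2) = -4.
On each subinterval the trapezoid contributes (Δt_i/2)·[f(t_{i-1}) + f(t_i)].
Sum = -2.859375.

-2.859375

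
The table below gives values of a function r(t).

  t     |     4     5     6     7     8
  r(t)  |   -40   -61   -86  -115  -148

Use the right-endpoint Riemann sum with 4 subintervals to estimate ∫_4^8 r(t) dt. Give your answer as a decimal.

-410

Δt = 1.
Sum = 1·[(-61) + (-86) + (-115) + (-148)] = -410.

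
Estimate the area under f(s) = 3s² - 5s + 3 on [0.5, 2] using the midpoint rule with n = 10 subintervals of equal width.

2.9915625

Δs = (2 − 0.5)/10 = 0.15.
Midpoints: 0.575, 0.725, 0.875, 1.025, 1.175, 1.325, 1.475, 1.625, 1.775, 1.925.
f(0.575) = 1.116875, f(0.725) = 0.951875, f(0.875) = 0.921875, f(1.025) = 1.026875, f(1.175) = 1.266875, f(1.325) = 1.641875, f(1.475) = 2.151875, f(1.625) = 2.796875, f(1.775) = 3.576875, f(1.925) = 4.491875.
Sum = Δs · [f(0.575) + f(0.725) + f(0.875) + ...].
Sum = 2.9915625.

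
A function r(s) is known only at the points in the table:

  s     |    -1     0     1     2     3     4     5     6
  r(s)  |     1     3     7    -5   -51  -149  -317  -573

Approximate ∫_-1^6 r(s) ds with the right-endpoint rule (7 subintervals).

Δs = 1.
Sum = 1·[3 + 7 + (-5) + (-51) + (-149) + (-317) + (-573)] = -1085.

-1085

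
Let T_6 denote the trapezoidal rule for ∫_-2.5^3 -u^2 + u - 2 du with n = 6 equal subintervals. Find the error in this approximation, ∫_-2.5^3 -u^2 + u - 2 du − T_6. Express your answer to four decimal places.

Exact integral: ∫_-2.5^3 f(u) du ≈ -23.833333.
T_6 ≈ -24.603588.
Error ≈ -23.833333 − (-24.603588) ≈ 0.7703.

0.7703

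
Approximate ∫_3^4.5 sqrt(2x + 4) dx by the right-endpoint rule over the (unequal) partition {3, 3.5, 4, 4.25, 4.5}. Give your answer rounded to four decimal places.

5.1756

Subinterval widths: 0.5, 0.5, 0.25, 0.25.
Right endpoints: 3.5, 4, 4.25, 4.5.
f(3.5) ≈ 3.3166, f(4) ≈ 3.4641, f(4.25) ≈ 3.5355, f(4.5) ≈ 3.6056.
Sum = Σ Δx_i · f(x_i).
Sum ≈ 5.1756.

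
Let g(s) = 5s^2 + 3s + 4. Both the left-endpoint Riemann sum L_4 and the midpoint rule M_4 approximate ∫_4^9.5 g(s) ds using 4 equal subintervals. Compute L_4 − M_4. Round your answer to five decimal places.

L_4 = 1197.75390625.
M_4 ≈ 1451.3339844.
L_4 − M_4 ≈ -253.58008.

-253.58008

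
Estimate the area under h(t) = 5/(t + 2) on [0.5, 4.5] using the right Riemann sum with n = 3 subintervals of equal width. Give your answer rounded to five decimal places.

Δt = (4.5 − 0.5)/3 = 4/3.
Right endpoints: 11/6, 19/6, 4.5.
h(11/6) = 30/23, h(19/6) = 30/31, h(4.5) = 10/13.
Sum = Δt · [h(11/6) + h(19/6) + h(4.5)].
Sum ≈ 4.05509.

4.05509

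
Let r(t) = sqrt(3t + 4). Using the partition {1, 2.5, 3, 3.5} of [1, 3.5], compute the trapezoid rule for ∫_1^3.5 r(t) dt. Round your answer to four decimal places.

Subinterval widths: 1.5, 0.5, 0.5.
r(1) ≈ 2.6458, r(2.5) ≈ 3.3912, r(3) ≈ 3.6056, r(3.5) ≈ 3.8079.
On each subinterval the trapezoid contributes (Δt_i/2)·[r(t_{i-1}) + r(t_i)].
Sum ≈ 8.1302.

8.1302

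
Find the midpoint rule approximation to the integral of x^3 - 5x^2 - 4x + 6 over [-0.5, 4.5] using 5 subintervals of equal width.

Δx = (4.5 − (-0.5))/5 = 1.
Midpoints: 0, 1, 2, 3, 4.
f(0) = 6, f(1) = -2, f(2) = -14, f(3) = -24, f(4) = -26.
Sum = Δx · [f(0) + f(1) + f(2) + f(3) + f(4)].
Sum = -60.

-60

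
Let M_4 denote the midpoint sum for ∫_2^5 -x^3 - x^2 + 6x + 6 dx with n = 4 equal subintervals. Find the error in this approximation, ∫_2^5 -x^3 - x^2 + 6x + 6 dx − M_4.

Exact integral: ∫_2^5 f(x) dx = -110.25.
M_4 = -108.6328125.
Error = -110.25 − (-108.6328125) = -1.6171875.

-1.6171875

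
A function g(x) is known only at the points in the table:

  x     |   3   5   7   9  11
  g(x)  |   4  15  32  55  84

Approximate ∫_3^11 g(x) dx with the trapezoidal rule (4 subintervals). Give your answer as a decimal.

292

Δx = 2.
T_4 = (2/2)·[4 + 2·15 + 2·32 + 2·55 + 84] = 292.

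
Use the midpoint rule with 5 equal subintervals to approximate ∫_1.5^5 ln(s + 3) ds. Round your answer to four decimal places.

6.3692

Δs = (5 − 1.5)/5 = 0.7.
Midpoints: 1.85, 2.55, 3.25, 3.95, 4.65.
f(1.85) ≈ 1.5790, f(2.55) ≈ 1.7138, f(3.25) ≈ 1.8326, f(3.95) ≈ 1.9387, f(4.65) ≈ 2.0347.
Sum = Δs · [f(1.85) + f(2.55) + f(3.25) + f(3.95) + f(4.65)].
Sum ≈ 6.3692.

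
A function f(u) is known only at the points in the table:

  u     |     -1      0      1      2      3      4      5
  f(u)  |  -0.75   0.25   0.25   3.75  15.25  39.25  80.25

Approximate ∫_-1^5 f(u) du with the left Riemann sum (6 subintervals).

Δu = 1.
Sum = 1·[(-0.75) + 0.25 + 0.25 + 3.75 + 15.25 + 39.25] = 58.

58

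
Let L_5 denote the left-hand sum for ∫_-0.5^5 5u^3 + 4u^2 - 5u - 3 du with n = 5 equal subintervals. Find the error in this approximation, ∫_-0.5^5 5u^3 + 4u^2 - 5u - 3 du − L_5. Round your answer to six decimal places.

341.547708

Exact integral: ∫_-0.5^5 f(u) du ≈ 869.63020833.
L_5 = 528.0825.
Error ≈ 869.63020833 − 528.0825 ≈ 341.547708.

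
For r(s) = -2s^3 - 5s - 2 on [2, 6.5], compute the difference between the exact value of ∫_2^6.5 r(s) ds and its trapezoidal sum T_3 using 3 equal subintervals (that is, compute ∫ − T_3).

43.03125

Exact integral: ∫_2^6.5 r(s) ds = -989.15625.
T_3 = -1032.1875.
Error = -989.15625 − (-1032.1875) = 43.03125.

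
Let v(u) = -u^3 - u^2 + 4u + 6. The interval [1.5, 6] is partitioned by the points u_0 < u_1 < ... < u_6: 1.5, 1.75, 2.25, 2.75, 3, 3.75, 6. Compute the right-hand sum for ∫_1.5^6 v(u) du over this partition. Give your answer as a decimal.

Subinterval widths: 0.25, 0.5, 0.5, 0.25, 0.75, 2.25.
Right endpoints: 1.75, 2.25, 2.75, 3, 3.75, 6.
v(1.75) = 4.578125, v(2.25) = -1.453125, v(2.75) = -11.359375, v(3) = -18, v(3.75) = -45.796875, v(6) = -222.
Sum = Σ Δu_i · v(u_i).
Sum = -543.609375.

-543.609375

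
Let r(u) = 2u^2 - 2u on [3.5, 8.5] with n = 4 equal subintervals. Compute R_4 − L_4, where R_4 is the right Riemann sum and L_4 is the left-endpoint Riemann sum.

R_4 = 392.1875.
L_4 = 254.6875.
R_4 − L_4 = 137.5.

137.5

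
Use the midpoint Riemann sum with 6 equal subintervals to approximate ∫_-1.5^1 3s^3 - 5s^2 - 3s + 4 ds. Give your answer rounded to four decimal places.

1.7987

Δs = (1 − (-1.5))/6 = 5/12.
Midpoints: -31/24, -0.875, -11/24, -1/24, 0.375, 19/24.
f(-31/24) = -31943/4608, f(-0.875) = 403/512, f(-11/24) = 6199/1536, f(-1/24) = 18967/4608, f(0.375) = 1193/512, f(19/24) = -31/1536.
Sum = Δs · [f(-31/24) + f(-0.875) + f(-11/24) + ...].
Sum ≈ 1.7987.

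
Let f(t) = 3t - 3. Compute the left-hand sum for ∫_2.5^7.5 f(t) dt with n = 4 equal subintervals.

50.625

Δt = (7.5 − 2.5)/4 = 1.25.
Left endpoints: 2.5, 3.75, 5, 6.25.
f(2.5) = 4.5, f(3.75) = 8.25, f(5) = 12, f(6.25) = 15.75.
Sum = Δt · [f(2.5) + f(3.75) + f(5) + f(6.25)].
Sum = 50.625.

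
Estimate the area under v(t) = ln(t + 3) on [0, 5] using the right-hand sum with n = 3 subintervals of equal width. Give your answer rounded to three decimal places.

Δt = (5 − 0)/3 = 5/3.
Right endpoints: 5/3, 10/3, 5.
v(5/3) ≈ 1.540, v(10/3) ≈ 1.846, v(5) ≈ 2.079.
Sum = Δt · [v(5/3) + v(10/3) + v(5)].
Sum ≈ 9.110.

9.110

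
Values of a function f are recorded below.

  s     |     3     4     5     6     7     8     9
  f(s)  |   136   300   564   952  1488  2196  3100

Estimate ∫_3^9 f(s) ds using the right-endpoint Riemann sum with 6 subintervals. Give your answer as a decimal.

8600

Δs = 1.
Sum = 1·[300 + 564 + 952 + 1488 + 2196 + 3100] = 8600.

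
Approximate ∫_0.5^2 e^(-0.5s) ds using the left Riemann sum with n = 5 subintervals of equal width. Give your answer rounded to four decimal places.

Δs = (2 − 0.5)/5 = 0.3.
Left endpoints: 0.5, 0.8, 1.1, 1.4, 1.7.
f(0.5) ≈ 0.7788, f(0.8) ≈ 0.6703, f(1.1) ≈ 0.5769, f(1.4) ≈ 0.4966, f(1.7) ≈ 0.4274.
Sum = Δs · [f(0.5) + f(0.8) + f(1.1) + f(1.4) + f(1.7)].
Sum ≈ 0.8850.

0.8850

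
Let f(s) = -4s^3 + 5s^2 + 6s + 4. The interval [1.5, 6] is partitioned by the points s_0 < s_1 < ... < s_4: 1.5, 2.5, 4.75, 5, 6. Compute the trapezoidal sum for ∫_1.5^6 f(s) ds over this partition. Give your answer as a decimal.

-903.875

Subinterval widths: 1, 2.25, 0.25, 1.
f(1.5) = 10.75, f(2.5) = -12.25, f(4.75) = -283.375, f(5) = -341, f(6) = -644.
On each subinterval the trapezoid contributes (Δs_i/2)·[f(s_{i-1}) + f(s_i)].
Sum = -903.875.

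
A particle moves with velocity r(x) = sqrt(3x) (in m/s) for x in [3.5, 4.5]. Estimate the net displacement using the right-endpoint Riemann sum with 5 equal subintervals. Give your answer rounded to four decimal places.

3.5050

Δx = (4.5 − 3.5)/5 = 0.2.
Right endpoints: 3.7, 3.9, 4.1, 4.3, 4.5.
r(3.7) ≈ 3.3317, r(3.9) ≈ 3.4205, r(4.1) ≈ 3.5071, r(4.3) ≈ 3.5917, r(4.5) ≈ 3.6742.
Sum = Δx · [r(3.7) + r(3.9) + r(4.1) + r(4.3) + r(4.5)].
Sum ≈ 3.5050.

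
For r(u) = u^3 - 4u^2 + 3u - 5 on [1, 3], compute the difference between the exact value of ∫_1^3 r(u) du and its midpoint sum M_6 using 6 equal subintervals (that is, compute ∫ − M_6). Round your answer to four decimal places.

Exact integral: ∫_1^3 r(u) du ≈ -12.666667.
M_6 ≈ -12.703704.
Error ≈ -12.666667 − (-12.703704) ≈ 0.0370.

0.0370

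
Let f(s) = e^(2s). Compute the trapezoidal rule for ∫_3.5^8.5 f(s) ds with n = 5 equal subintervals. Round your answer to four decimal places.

15857432.6835

Δs = (8.5 − 3.5)/5 = 1.
f(3.5) ≈ 1096.6332, f(4.5) ≈ 8103.0839, f(5.5) ≈ 59874.1417, f(6.5) ≈ 442413.3920, f(7.5) ≈ 3269017.3725, f(8.5) ≈ 24154952.7536.
T_5 = (Δs/2)·[f(s_0) + 2f(s_1) + ... + 2f(s_{4}) + f(s_5)].
Sum ≈ 15857432.6835.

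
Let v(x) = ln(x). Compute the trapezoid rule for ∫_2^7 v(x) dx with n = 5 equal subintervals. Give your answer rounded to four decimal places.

Δx = (7 − 2)/5 = 1.
v(2) ≈ 0.6931, v(3) ≈ 1.0986, v(4) ≈ 1.3863, v(5) ≈ 1.6094, v(6) ≈ 1.7918, v(7) ≈ 1.9459.
T_5 = (Δx/2)·[v(x_0) + 2v(x_1) + ... + 2v(x_{4}) + v(x_5)].
Sum ≈ 7.2056.

7.2056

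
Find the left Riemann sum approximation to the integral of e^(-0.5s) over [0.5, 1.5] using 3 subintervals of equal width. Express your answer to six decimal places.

0.665359

Δs = (1.5 − 0.5)/3 = 1/3.
Left endpoints: 0.5, 5/6, 7/6.
f(0.5) ≈ 0.778801, f(5/6) ≈ 0.659241, f(7/6) ≈ 0.558035.
Sum = Δs · [f(0.5) + f(5/6) + f(7/6)].
Sum ≈ 0.665359.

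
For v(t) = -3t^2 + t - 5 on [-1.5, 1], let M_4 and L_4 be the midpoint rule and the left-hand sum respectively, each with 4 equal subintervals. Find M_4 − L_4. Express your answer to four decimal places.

M_4 ≈ -17.255859.
L_4 = -19.94140625.
M_4 − L_4 ≈ 2.6855.

2.6855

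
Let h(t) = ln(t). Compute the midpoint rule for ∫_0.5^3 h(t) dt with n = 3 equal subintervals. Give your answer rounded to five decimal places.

1.18474

Δt = (3 − 0.5)/3 = 5/6.
Midpoints: 11/12, 1.75, 31/12.
h(11/12) ≈ -0.08701, h(1.75) ≈ 0.55962, h(31/12) ≈ 0.94908.
Sum = Δt · [h(11/12) + h(1.75) + h(31/12)].
Sum ≈ 1.18474.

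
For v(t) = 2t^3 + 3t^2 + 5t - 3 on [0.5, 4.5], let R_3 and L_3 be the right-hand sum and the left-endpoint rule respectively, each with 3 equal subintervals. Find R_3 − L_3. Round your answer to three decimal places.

349.333

R_3 = 530.
L_3 ≈ 180.66667.
R_3 − L_3 ≈ 349.333.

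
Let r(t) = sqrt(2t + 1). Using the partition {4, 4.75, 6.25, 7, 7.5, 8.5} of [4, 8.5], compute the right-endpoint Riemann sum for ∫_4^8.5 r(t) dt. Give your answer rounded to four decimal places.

Subinterval widths: 0.75, 1.5, 0.75, 0.5, 1.
Right endpoints: 4.75, 6.25, 7, 7.5, 8.5.
r(4.75) ≈ 3.2404, r(6.25) ≈ 3.6742, r(7) ≈ 3.8730, r(7.5) ≈ 4.0000, r(8.5) ≈ 4.2426.
Sum = Σ Δt_i · r(t_i).
Sum ≈ 17.0890.

17.0890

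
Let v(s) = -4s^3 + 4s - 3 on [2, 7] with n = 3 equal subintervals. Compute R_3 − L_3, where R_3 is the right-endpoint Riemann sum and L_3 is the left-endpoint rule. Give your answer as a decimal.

R_3 = -3535.
L_3 = -1335.
R_3 − L_3 = -2200.

-2200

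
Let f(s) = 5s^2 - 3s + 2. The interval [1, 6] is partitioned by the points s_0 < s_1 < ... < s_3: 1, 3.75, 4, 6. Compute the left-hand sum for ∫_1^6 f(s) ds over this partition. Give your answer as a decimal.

166.265625

Subinterval widths: 2.75, 0.25, 2.
Left endpoints: 1, 3.75, 4.
f(1) = 4, f(3.75) = 61.0625, f(4) = 70.
Sum = Σ Δs_i · f(s_i).
Sum = 166.265625.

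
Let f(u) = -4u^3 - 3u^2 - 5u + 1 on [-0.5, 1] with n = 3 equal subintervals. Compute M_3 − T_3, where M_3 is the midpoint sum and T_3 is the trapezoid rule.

0.5625

M_3 = -2.25.
T_3 = -2.8125.
M_3 − T_3 = 0.5625.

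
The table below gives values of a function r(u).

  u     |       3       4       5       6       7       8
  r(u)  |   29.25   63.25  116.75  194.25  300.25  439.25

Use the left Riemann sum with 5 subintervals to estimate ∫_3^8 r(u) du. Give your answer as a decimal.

Δu = 1.
Sum = 1·[29.25 + 63.25 + 116.75 + 194.25 + 300.25] = 703.75.

703.75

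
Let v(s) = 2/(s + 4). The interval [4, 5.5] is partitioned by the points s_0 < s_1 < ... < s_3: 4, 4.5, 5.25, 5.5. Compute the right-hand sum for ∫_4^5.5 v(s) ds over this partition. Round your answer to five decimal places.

0.33244

Subinterval widths: 0.5, 0.75, 0.25.
Right endpoints: 4.5, 5.25, 5.5.
v(4.5) = 4/17, v(5.25) = 8/37, v(5.5) = 4/19.
Sum = Σ Δs_i · v(s_i).
Sum ≈ 0.33244.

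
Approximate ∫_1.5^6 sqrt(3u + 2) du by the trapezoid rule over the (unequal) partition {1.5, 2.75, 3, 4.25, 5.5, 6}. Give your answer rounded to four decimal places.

16.1644

Subinterval widths: 1.25, 0.25, 1.25, 1.25, 0.5.
f(1.5) ≈ 2.5495, f(2.75) ≈ 3.2016, f(3) ≈ 3.3166, f(4.25) ≈ 3.8406, f(5.5) ≈ 4.3012, f(6) ≈ 4.4721.
On each subinterval the trapezoid contributes (Δu_i/2)·[f(u_{i-1}) + f(u_i)].
Sum ≈ 16.1644.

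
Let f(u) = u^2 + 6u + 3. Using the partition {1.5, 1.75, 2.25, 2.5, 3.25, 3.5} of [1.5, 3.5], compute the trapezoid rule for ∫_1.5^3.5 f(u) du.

Subinterval widths: 0.25, 0.5, 0.25, 0.75, 0.25.
f(1.5) = 14.25, f(1.75) = 16.5625, f(2.25) = 21.5625, f(2.5) = 24.25, f(3.25) = 33.0625, f(3.5) = 36.25.
On each subinterval the trapezoid contributes (Δu_i/2)·[f(u_{i-1}) + f(u_i)].
Sum = 49.265625.

49.265625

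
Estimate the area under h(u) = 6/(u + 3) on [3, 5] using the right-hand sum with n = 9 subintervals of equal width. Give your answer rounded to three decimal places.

1.699

Δu = (5 − 3)/9 = 2/9.
Right endpoints: 29/9, 31/9, 11/3, 35/9, 37/9, 13/3, 41/9, 43/9, 5.
h(29/9) = 27/28, h(31/9) = 27/29, h(11/3) = 0.9, h(35/9) = 27/31, h(37/9) = 0.84375, h(13/3) = 9/11, h(41/9) = 27/34, h(43/9) = 27/35, h(5) = 0.75.
Sum = Δu · [h(29/9) + h(31/9) + h(11/3) + ...].
Sum ≈ 1.699.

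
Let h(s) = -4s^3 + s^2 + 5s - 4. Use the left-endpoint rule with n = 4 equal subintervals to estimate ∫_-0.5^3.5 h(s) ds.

Δs = (3.5 − (-0.5))/4 = 1.
Left endpoints: -0.5, 0.5, 1.5, 2.5.
h(-0.5) = -5.75, h(0.5) = -1.75, h(1.5) = -7.75, h(2.5) = -47.75.
Sum = Δs · [h(-0.5) + h(0.5) + h(1.5) + h(2.5)].
Sum = -63.

-63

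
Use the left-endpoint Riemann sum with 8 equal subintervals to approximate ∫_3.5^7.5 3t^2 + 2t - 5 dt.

Δt = (7.5 − 3.5)/8 = 0.5.
Left endpoints: 3.5, 4, 4.5, 5, 5.5, 6, 6.5, 7.
f(3.5) = 38.75, f(4) = 51, f(4.5) = 64.75, f(5) = 80, f(5.5) = 96.75, f(6) = 115, f(6.5) = 134.75, f(7) = 156.
Sum = Δt · [f(3.5) + f(4) + f(4.5) + ...].
Sum = 368.5.

368.5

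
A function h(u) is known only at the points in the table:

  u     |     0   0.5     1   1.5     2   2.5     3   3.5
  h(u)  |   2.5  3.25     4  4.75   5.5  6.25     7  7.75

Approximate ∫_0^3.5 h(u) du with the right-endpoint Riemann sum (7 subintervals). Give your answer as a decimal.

Δu = 0.5.
Sum = 0.5·[3.25 + 4 + 4.75 + 5.5 + 6.25 + 7 + 7.75] = 19.25.

19.25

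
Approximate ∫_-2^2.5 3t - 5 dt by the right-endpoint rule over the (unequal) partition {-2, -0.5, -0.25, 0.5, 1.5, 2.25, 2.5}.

-12.375

Subinterval widths: 1.5, 0.25, 0.75, 1, 0.75, 0.25.
Right endpoints: -0.5, -0.25, 0.5, 1.5, 2.25, 2.5.
f(-0.5) = -6.5, f(-0.25) = -5.75, f(0.5) = -3.5, f(1.5) = -0.5, f(2.25) = 1.75, f(2.5) = 2.5.
Sum = Σ Δt_i · f(t_i).
Sum = -12.375.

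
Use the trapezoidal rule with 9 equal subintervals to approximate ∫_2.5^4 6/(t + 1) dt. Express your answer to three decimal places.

Δt = (4 − 2.5)/9 = 1/6.
f(2.5) = 12/7, f(8/3) = 18/11, f(17/6) = 36/23, f(3) = 1.5, f(19/6) = 1.44, f(10/3) = 18/13, f(3.5) = 4/3, f(11/3) = 9/7, f(23/6) = 36/29, f(4) = 1.2.
T_9 = (Δt/2)·[f(t_0) + 2f(t_1) + ... + 2f(t_{8}) + f(t_9)].
Sum ≈ 2.141.

2.141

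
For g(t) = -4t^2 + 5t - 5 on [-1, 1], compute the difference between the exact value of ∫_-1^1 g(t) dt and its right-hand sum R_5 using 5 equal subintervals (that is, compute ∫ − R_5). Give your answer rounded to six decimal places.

Exact integral: ∫_-1^1 g(t) dt ≈ -12.66666667.
R_5 = -10.88.
Error ≈ -12.66666667 − (-10.88) ≈ -1.786667.

-1.786667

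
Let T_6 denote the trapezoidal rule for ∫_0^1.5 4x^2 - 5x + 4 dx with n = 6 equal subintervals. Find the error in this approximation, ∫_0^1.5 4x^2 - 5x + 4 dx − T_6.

-0.0625

Exact integral: ∫_0^1.5 f(x) dx = 4.875.
T_6 = 4.9375.
Error = 4.875 − 4.9375 = -0.0625.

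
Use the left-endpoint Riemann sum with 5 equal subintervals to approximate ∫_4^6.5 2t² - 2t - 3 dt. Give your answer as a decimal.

95

Δt = (6.5 − 4)/5 = 0.5.
Left endpoints: 4, 4.5, 5, 5.5, 6.
f(4) = 21, f(4.5) = 28.5, f(5) = 37, f(5.5) = 46.5, f(6) = 57.
Sum = Δt · [f(4) + f(4.5) + f(5) + f(5.5) + f(6)].
Sum = 95.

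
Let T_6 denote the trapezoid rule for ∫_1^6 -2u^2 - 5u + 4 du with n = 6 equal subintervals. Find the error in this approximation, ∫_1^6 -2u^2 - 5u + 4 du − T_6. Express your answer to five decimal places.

1.15741

Exact integral: ∫_1^6 f(u) du ≈ -210.8333333.
T_6 ≈ -211.9907407.
Error ≈ -210.8333333 − (-211.9907407) ≈ 1.15741.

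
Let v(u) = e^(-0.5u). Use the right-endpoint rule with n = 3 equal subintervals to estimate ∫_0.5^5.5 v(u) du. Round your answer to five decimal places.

0.91582

Δu = (5.5 − 0.5)/3 = 5/3.
Right endpoints: 13/6, 23/6, 5.5.
v(13/6) ≈ 0.33847, v(23/6) ≈ 0.14710, v(5.5) ≈ 0.06393.
Sum = Δu · [v(13/6) + v(23/6) + v(5.5)].
Sum ≈ 0.91582.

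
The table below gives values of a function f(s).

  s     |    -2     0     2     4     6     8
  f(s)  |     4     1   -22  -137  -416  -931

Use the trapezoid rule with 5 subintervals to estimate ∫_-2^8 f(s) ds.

-2075

Δs = 2.
T_5 = (2/2)·[4 + 2·1 + 2·(-22) + 2·(-137) + 2·(-416) + (-931)] = -2075.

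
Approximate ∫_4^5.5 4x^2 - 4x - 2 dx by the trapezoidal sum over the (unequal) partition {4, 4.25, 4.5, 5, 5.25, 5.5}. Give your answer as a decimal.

105.125

Subinterval widths: 0.25, 0.25, 0.5, 0.25, 0.25.
f(4) = 46, f(4.25) = 53.25, f(4.5) = 61, f(5) = 78, f(5.25) = 87.25, f(5.5) = 97.
On each subinterval the trapezoid contributes (Δx_i/2)·[f(x_{i-1}) + f(x_i)].
Sum = 105.125.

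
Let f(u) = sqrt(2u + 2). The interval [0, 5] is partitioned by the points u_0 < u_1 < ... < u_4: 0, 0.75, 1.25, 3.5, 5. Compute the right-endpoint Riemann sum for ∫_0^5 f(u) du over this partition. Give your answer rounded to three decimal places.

14.410

Subinterval widths: 0.75, 0.5, 2.25, 1.5.
Right endpoints: 0.75, 1.25, 3.5, 5.
f(0.75) ≈ 1.871, f(1.25) ≈ 2.121, f(3.5) ≈ 3.000, f(5) ≈ 3.464.
Sum = Σ Δu_i · f(u_i).
Sum ≈ 14.410.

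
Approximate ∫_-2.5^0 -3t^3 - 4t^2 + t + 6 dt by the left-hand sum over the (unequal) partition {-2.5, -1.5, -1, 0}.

32.1875

Subinterval widths: 1, 0.5, 1.
Left endpoints: -2.5, -1.5, -1.
f(-2.5) = 25.375, f(-1.5) = 5.625, f(-1) = 4.
Sum = Σ Δt_i · f(t_i).
Sum = 32.1875.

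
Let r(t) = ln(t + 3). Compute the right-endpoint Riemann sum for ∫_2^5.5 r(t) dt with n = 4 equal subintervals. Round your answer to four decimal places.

Δt = (5.5 − 2)/4 = 0.875.
Right endpoints: 2.875, 3.75, 4.625, 5.5.
r(2.875) ≈ 1.7707, r(3.75) ≈ 1.9095, r(4.625) ≈ 2.0314, r(5.5) ≈ 2.1401.
Sum = Δt · [r(2.875) + r(3.75) + r(4.625) + r(5.5)].
Sum ≈ 6.8703.

6.8703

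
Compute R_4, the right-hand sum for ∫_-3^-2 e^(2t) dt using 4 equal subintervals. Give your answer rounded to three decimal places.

0.010

Δt = (-2 − (-3))/4 = 0.25.
Right endpoints: -2.75, -2.5, -2.25, -2.
f(-2.75) ≈ 0.004, f(-2.5) ≈ 0.007, f(-2.25) ≈ 0.011, f(-2) ≈ 0.018.
Sum = Δt · [f(-2.75) + f(-2.5) + f(-2.25) + f(-2)].
Sum ≈ 0.010.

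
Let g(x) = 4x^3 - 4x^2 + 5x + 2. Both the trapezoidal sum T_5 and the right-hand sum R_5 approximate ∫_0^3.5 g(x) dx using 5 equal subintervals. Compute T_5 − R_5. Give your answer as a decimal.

T_5 = 135.38.
R_5 = 184.38.
T_5 − R_5 = -49.

-49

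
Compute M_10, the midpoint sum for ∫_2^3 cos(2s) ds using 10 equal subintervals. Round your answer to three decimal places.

0.239

Δs = (3 − 2)/10 = 0.1.
Midpoints: 2.05, 2.15, 2.25, 2.35, 2.45, 2.55, 2.65, 2.75, 2.85, 2.95.
f(2.05) ≈ -0.575, f(2.15) ≈ -0.401, f(2.25) ≈ -0.211, f(2.35) ≈ -0.012, f(2.45) ≈ 0.187, f(2.55) ≈ 0.378, f(2.65) ≈ 0.554, f(2.75) ≈ 0.709, f(2.85) ≈ 0.835, f(2.95) ≈ 0.927.
Sum = Δs · [f(2.05) + f(2.15) + f(2.25) + ...].
Sum ≈ 0.239.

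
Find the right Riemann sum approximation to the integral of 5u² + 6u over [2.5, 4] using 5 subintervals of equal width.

Δu = (4 − 2.5)/5 = 0.3.
Right endpoints: 2.8, 3.1, 3.4, 3.7, 4.
f(2.8) = 56, f(3.1) = 66.65, f(3.4) = 78.2, f(3.7) = 90.65, f(4) = 104.
Sum = Δu · [f(2.8) + f(3.1) + f(3.4) + f(3.7) + f(4)].
Sum = 118.65.

118.65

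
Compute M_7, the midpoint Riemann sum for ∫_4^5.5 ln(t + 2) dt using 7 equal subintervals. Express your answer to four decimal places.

Δt = (5.5 − 4)/7 = 3/14.
Midpoints: 115/28, 121/28, 127/28, 4.75, 139/28, 145/28, 151/28.
f(115/28) ≈ 1.8095, f(121/28) ≈ 1.8439, f(127/28) ≈ 1.8773, f(4.75) ≈ 1.9095, f(139/28) ≈ 1.9408, f(145/28) ≈ 1.9711, f(151/28) ≈ 2.0005.
Sum = Δt · [f(115/28) + f(121/28) + f(127/28) + ...].
Sum ≈ 2.8613.

2.8613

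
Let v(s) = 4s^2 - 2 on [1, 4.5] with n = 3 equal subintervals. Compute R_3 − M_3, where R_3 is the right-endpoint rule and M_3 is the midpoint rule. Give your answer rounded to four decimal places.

R_3 ≈ 161.259259.
M_3 ≈ 111.578704.
R_3 − M_3 ≈ 49.6806.

49.6806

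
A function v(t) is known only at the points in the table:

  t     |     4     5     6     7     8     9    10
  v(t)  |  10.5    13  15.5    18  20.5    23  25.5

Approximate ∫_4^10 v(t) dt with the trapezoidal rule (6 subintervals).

108

Δt = 1.
T_6 = (1/2)·[10.5 + 2·13 + 2·15.5 + 2·18 + 2·20.5 + 2·23 + 25.5] = 108.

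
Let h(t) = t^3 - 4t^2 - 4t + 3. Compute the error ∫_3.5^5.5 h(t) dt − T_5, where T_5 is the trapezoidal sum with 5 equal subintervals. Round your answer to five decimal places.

-0.50667

Exact integral: ∫_3.5^5.5 h(t) dt ≈ -3.4166667.
T_5 = -2.91.
Error ≈ -3.4166667 − (-2.91) ≈ -0.50667.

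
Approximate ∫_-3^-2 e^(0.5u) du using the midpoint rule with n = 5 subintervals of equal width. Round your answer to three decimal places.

0.289

Δu = (-2 − (-3))/5 = 0.2.
Midpoints: -2.9, -2.7, -2.5, -2.3, -2.1.
f(-2.9) ≈ 0.235, f(-2.7) ≈ 0.259, f(-2.5) ≈ 0.287, f(-2.3) ≈ 0.317, f(-2.1) ≈ 0.350.
Sum = Δu · [f(-2.9) + f(-2.7) + f(-2.5) + f(-2.3) + f(-2.1)].
Sum ≈ 0.289.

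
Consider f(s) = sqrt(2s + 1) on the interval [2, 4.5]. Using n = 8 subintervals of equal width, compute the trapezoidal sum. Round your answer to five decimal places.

6.81308

Δs = (4.5 − 2)/8 = 0.3125.
f(2) ≈ 2.23607, f(2.3125) ≈ 2.37171, f(2.625) ≈ 2.50000, f(2.9375) ≈ 2.62202, f(3.25) ≈ 2.73861, f(3.5625) ≈ 2.85044, f(3.875) ≈ 2.95804, f(4.1875) ≈ 3.06186, f(4.5) ≈ 3.16228.
T_8 = (Δs/2)·[f(s_0) + 2f(s_1) + ... + 2f(s_{7}) + f(s_8)].
Sum ≈ 6.81308.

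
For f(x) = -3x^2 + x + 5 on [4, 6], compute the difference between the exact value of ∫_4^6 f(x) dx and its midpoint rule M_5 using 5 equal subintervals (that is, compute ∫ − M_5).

Exact integral: ∫_4^6 f(x) dx = -132.
M_5 = -131.92.
Error = -132 − (-131.92) = -0.08.

-0.08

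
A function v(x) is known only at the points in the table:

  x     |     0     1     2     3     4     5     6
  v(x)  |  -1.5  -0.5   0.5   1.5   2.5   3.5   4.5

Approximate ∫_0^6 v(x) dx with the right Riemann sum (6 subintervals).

12

Δx = 1.
Sum = 1·[(-0.5) + 0.5 + 1.5 + 2.5 + 3.5 + 4.5] = 12.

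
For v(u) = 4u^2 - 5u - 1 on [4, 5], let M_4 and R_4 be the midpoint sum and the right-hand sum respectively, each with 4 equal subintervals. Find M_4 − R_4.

M_4 = 57.8125.
R_4 = 61.75.
M_4 − R_4 = -3.9375.

-3.9375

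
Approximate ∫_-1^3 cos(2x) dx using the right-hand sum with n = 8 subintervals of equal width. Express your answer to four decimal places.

Δx = (3 − (-1))/8 = 0.5.
Right endpoints: -0.5, 0, 0.5, 1, 1.5, 2, 2.5, 3.
f(-0.5) ≈ 0.5403, f(0) ≈ 1.0000, f(0.5) ≈ 0.5403, f(1) ≈ -0.4161, f(1.5) ≈ -0.9900, f(2) ≈ -0.6536, f(2.5) ≈ 0.2837, f(3) ≈ 0.9602.
Sum = Δx · [f(-0.5) + f(0) + f(0.5) + ...].
Sum ≈ 0.6323.

0.6323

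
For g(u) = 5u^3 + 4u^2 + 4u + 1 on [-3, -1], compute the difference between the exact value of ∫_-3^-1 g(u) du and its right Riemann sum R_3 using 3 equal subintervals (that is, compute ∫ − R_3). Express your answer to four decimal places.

-31.4815

Exact integral: ∫_-3^-1 g(u) du ≈ -79.333333.
R_3 ≈ -47.851852.
Error ≈ -79.333333 − (-47.851852) ≈ -31.4815.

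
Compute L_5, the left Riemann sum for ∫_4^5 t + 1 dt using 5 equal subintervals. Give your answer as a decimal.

5.4

Δt = (5 − 4)/5 = 0.2.
Left endpoints: 4, 4.2, 4.4, 4.6, 4.8.
f(4) = 5, f(4.2) = 5.2, f(4.4) = 5.4, f(4.6) = 5.6, f(4.8) = 5.8.
Sum = Δt · [f(4) + f(4.2) + f(4.4) + f(4.6) + f(4.8)].
Sum = 5.4.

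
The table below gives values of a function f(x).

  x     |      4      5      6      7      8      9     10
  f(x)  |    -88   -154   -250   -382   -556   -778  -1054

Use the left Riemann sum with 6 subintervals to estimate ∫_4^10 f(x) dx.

Δx = 1.
Sum = 1·[(-88) + (-154) + (-250) + (-382) + (-556) + (-778)] = -2208.

-2208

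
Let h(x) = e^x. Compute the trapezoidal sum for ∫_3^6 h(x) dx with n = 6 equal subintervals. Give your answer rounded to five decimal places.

391.29649

Δx = (6 − 3)/6 = 0.5.
h(3) ≈ 20.08554, h(3.5) ≈ 33.11545, h(4) ≈ 54.59815, h(4.5) ≈ 90.01713, h(5) ≈ 148.41316, h(5.5) ≈ 244.69193, h(6) ≈ 403.42879.
T_6 = (Δx/2)·[h(x_0) + 2h(x_1) + ... + 2h(x_{5}) + h(x_6)].
Sum ≈ 391.29649.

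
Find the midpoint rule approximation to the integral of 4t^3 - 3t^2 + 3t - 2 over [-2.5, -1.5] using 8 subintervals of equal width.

-54.21484375

Δt = (-1.5 − (-2.5))/8 = 0.125.
Midpoints: -2.4375, -2.3125, -2.1875, -2.0625, -1.9375, -1.8125, -1.6875, -1.5625.
f(-2.4375) = -87107/1024, f(-2.3125) = -76233/1024, f(-2.1875) = -66343/1024, f(-2.0625) = -57389/1024, f(-1.9375) = -49323/1024, f(-1.8125) = -42097/1024, f(-1.6875) = -35663/1024, f(-1.5625) = -29973/1024.
Sum = Δt · [f(-2.4375) + f(-2.3125) + f(-2.1875) + ...].
Sum = -54.21484375.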